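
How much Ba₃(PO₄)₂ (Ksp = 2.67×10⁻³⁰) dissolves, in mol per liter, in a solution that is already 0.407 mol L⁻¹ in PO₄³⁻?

Ba₃(PO₄)₂(s) ⇌ 3 Ba²⁺(aq) + 2 PO₄³⁻(aq)
The solution already contains PO₄³⁻ at 0.407 mol L⁻¹. Let s be the molar solubility of Ba₃(PO₄)₂.
[PO₄³⁻] ≈ 0.407 mol L⁻¹ (common ion dominates); [Ba²⁺] = 3s.
Ksp = [Ba²⁺]^3[PO₄³⁻]^2 = (3s)^3(0.407)^2
(3s)^3 = 2.67×10⁻³⁰ / (0.407)^2 = 1.61×10⁻²⁹
s = 8.42×10⁻¹¹ mol L⁻¹

8.42×10⁻¹¹ M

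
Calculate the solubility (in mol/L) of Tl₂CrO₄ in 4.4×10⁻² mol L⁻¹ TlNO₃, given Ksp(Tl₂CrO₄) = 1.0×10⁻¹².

Tl₂CrO₄(s) ⇌ 2 Tl⁺(aq) + CrO₄²⁻(aq)
With Tl⁺ already at 4.4×10⁻² mol L⁻¹ and s small, take [Tl⁺] ≈ 4.4×10⁻² mol L⁻¹ and [CrO₄²⁻] = s.
Ksp = [Tl⁺]^2[CrO₄²⁻] = (4.4×10⁻²)^2s
s = 1.0×10⁻¹² / (4.4×10⁻²)^2 = 5.2×10⁻¹⁰
s = 5.2×10⁻¹⁰ mol L⁻¹

5.2×10⁻¹⁰ M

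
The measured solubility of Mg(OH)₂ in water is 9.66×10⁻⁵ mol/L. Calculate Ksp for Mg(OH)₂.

Mg(OH)₂(s) ⇌ Mg²⁺(aq) + 2 OH⁻(aq)
For each mole of Mg(OH)₂ that dissolves per liter, [Mg²⁺] = s and [OH⁻] = 2s; let s denote this solubility.
Ksp = [Mg²⁺][OH⁻]^2 = s · (2s)^2 = 4s^3
Ksp = 4 × (9.66×10⁻⁵)^3 = 3.61×10⁻¹²

Ksp = 3.61×10⁻¹²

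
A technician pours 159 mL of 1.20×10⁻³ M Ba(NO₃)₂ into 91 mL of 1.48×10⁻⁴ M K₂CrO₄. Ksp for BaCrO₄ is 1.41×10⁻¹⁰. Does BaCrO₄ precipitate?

Total volume after mixing = 159 + 91 = 250 mL.
[Ba²⁺] = (1.20×10⁻³)(159)/250 = 7.63×10⁻⁴ M
[CrO₄²⁻] = (1.48×10⁻⁴)(91)/250 = 5.39×10⁻⁵ M
Q = [Ba²⁺][CrO₄²⁻] = 4.11×10⁻⁸
Since Q (4.11×10⁻⁸) exceeds Ksp (1.41×10⁻¹⁰), BaCrO₄ will precipitate.

Yes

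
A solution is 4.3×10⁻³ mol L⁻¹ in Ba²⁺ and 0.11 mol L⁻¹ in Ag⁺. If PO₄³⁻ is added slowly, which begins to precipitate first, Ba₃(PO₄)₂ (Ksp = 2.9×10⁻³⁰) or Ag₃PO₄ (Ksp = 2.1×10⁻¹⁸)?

Each salt precipitates once Q = Ksp for that salt.
For Ba₃(PO₄)₂: [PO₄³⁻] = (Ksp/[Ba²⁺]^3)^(1/2) = 6.0×10⁻¹² mol L⁻¹
For Ag₃PO₄: [PO₄³⁻] = (Ksp/[Ag⁺]^3) = 1.6×10⁻¹⁵ mol L⁻¹
The smaller threshold [PO₄³⁻] is reached first, so Ag₃PO₄ precipitates first.

Ag₃PO₄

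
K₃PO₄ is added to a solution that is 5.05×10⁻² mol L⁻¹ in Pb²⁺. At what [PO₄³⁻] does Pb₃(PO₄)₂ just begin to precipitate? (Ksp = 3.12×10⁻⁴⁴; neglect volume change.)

Precipitation begins when Q = Ksp.
Pb₃(PO₄)₂(s) ⇌ 3 Pb²⁺(aq) + 2 PO₄³⁻(aq)
Ksp = [Pb²⁺]^3[PO₄³⁻]^2 = [PO₄³⁻]^2(5.05×10⁻²)^3
[PO₄³⁻]^2 = 3.12×10⁻⁴⁴ / (5.05×10⁻²)^3 = 2.42×10⁻⁴⁰
[PO₄³⁻] = 1.56×10⁻²⁰ mol L⁻¹

1.56×10⁻²⁰ M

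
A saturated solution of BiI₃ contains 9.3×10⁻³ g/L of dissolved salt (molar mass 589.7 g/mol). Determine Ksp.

Molar solubility s = (9.3×10⁻³ g/L) / (589.7 g/mol) = 1.577×10⁻⁵ mol/L
BiI₃(s) ⇌ Bi³⁺(aq) + 3 I⁻(aq)
With molar solubility s: [Bi³⁺] = s, [I⁻] = 3s.
Ksp = [Bi³⁺][I⁻]^3 = s · (3s)^3 = 27s^4
Ksp = 27 × (1.577×10⁻⁵)^4 = 1.7×10⁻¹⁸

Ksp = 1.7×10⁻¹⁸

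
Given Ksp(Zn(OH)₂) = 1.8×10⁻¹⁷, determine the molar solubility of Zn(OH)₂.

1.7×10⁻⁶ M

Zn(OH)₂(s) ⇌ Zn²⁺(aq) + 2 OH⁻(aq)
If s mol/L of Zn(OH)₂ dissolves, [Zn²⁺] = s and [OH⁻] = 2s.
Ksp = [Zn²⁺][OH⁻]^2 = s · (2s)^2 = 4s^3
4s^3 = 1.8×10⁻¹⁷  ⇒  s^3 = 4.5×10⁻¹⁸
s = 1.7×10⁻⁶ M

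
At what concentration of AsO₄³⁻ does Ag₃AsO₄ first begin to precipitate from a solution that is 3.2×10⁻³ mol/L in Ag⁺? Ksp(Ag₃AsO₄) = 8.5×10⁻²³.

2.6×10⁻¹⁵ M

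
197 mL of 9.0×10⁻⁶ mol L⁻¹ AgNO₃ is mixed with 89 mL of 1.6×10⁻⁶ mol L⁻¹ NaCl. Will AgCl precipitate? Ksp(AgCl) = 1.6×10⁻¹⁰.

No

Total volume after mixing = 197 + 89 = 286 mL.
[Ag⁺] = (9.0×10⁻⁶)(197)/286 = 6.2×10⁻⁶ mol L⁻¹
[Cl⁻] = (1.6×10⁻⁶)(89)/286 = 5.0×10⁻⁷ mol L⁻¹
Q = [Ag⁺][Cl⁻] = 3.1×10⁻¹²
Q = 3.1×10⁻¹² < Ksp = 1.6×10⁻¹⁰, so the solution is unsaturated and no precipitate forms.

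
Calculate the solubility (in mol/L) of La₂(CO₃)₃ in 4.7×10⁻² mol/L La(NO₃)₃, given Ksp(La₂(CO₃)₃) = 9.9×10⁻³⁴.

2.6×10⁻¹¹ M

La₂(CO₃)₃(s) ⇌ 2 La³⁺(aq) + 3 CO₃²⁻(aq)
With La³⁺ already at 4.7×10⁻² mol/L and s small, take [La³⁺] ≈ 4.7×10⁻² mol/L and [CO₃²⁻] = 3s.
Ksp = [La³⁺]^2[CO₃²⁻]^3 = (4.7×10⁻²)^2(3s)^3
(3s)^3 = 9.9×10⁻³⁴ / (4.7×10⁻²)^2 = 4.5×10⁻³¹
s = 2.6×10⁻¹¹ mol/L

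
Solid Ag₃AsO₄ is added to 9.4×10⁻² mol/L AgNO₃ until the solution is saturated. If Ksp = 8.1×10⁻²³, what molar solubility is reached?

9.8×10⁻²⁰ M

Ag₃AsO₄(s) ⇌ 3 Ag⁺(aq) + AsO₄³⁻(aq)
With Ag⁺ already at 9.4×10⁻² mol/L and s small, take [Ag⁺] ≈ 9.4×10⁻² mol/L and [AsO₄³⁻] = s.
Ksp = [Ag⁺]^3[AsO₄³⁻] = (9.4×10⁻²)^3s
s = 8.1×10⁻²³ / (9.4×10⁻²)^3 = 9.8×10⁻²⁰
s = 9.8×10⁻²⁰ mol/L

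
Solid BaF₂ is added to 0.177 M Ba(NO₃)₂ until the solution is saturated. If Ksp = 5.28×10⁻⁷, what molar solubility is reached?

BaF₂(s) ⇌ Ba²⁺(aq) + 2 F⁻(aq)
Let s be the solubility of BaF₂ here. The common ion gives [Ba²⁺] ≈ 0.177 M, and [F⁻] = 2s.
Ksp = [Ba²⁺][F⁻]^2 = (0.177)(2s)^2
(2s)^2 = 5.28×10⁻⁷ / (0.177) = 2.98×10⁻⁶
s = 8.64×10⁻⁴ M

8.64×10⁻⁴ M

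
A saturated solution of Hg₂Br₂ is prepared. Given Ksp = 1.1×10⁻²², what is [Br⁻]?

6.0×10⁻⁸ M

Hg₂Br₂(s) ⇌ Hg₂²⁺(aq) + 2 Br⁻(aq)
With molar solubility s: [Hg₂²⁺] = s, [Br⁻] = 2s.
Ksp = [Hg₂²⁺][Br⁻]^2 = s · (2s)^2 = 4s^3 = 1.1×10⁻²²
s = 3.0×10⁻⁸ mol/L
[Br⁻] = 2s = 6.0×10⁻⁸ mol/L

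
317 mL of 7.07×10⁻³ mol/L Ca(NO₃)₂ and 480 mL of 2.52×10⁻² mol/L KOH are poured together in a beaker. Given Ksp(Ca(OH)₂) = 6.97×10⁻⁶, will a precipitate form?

After mixing, V = 317 mL + 480 mL = 797 mL.
[Ca²⁺] = (7.07×10⁻³)(317)/797 = 2.81×10⁻³ mol/L
[OH⁻] = (2.52×10⁻²)(480)/797 = 1.52×10⁻² mol/L
Q = [Ca²⁺][OH⁻]^2 = 6.48×10⁻⁷
Q < Ksp (6.48×10⁻⁷ vs 6.97×10⁻⁶); the solution remains unsaturated and no precipitate forms.

No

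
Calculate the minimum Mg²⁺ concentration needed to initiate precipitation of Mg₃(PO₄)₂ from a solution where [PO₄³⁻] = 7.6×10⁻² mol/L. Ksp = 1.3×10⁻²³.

Each salt precipitates once Q = Ksp for that salt.
Mg₃(PO₄)₂(s) ⇌ 3 Mg²⁺(aq) + 2 PO₄³⁻(aq)
Ksp = [Mg²⁺]^3[PO₄³⁻]^2 = [Mg²⁺]^3(7.6×10⁻²)^2
[Mg²⁺]^3 = 1.3×10⁻²³ / (7.6×10⁻²)^2 = 2.3×10⁻²¹
[Mg²⁺] = 1.3×10⁻⁷ mol/L

1.3×10⁻⁷ M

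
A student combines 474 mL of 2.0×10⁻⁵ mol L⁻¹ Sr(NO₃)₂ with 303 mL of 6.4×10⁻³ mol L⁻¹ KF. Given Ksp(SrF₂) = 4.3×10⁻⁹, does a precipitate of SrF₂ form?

No

Total volume after mixing = 474 + 303 = 777 mL.
[Sr²⁺] = (2.0×10⁻⁵)(474)/777 = 1.2×10⁻⁵ mol L⁻¹
[F⁻] = (6.4×10⁻³)(303)/777 = 2.5×10⁻³ mol L⁻¹
Q = [Sr²⁺][F⁻]^2 = 7.6×10⁻¹¹
Q < Ksp (7.6×10⁻¹¹ vs 4.3×10⁻⁹); the solution remains unsaturated and no precipitate forms.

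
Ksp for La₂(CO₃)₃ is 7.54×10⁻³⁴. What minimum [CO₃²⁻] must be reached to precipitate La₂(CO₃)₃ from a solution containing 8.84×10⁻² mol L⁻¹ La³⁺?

4.59×10⁻¹¹ M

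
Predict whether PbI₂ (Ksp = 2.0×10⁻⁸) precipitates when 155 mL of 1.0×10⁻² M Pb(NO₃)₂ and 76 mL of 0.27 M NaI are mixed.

Yes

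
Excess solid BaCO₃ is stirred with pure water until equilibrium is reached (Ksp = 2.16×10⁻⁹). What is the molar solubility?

BaCO₃(s) ⇌ Ba²⁺(aq) + CO₃²⁻(aq)
If s mol/L of BaCO₃ dissolves, [Ba²⁺] = s and [CO₃²⁻] = s.
Ksp = [Ba²⁺][CO₃²⁻] = s · s = s^2
s^2 = 2.16×10⁻⁹
s = 4.65×10⁻⁵ mol/L

4.65×10⁻⁵ M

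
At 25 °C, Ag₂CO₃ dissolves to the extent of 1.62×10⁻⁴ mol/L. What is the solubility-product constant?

Ag₂CO₃(s) ⇌ 2 Ag⁺(aq) + CO₃²⁻(aq)
If s mol/L of Ag₂CO₃ dissolves, [Ag⁺] = 2s and [CO₃²⁻] = s.
Ksp = [Ag⁺]^2[CO₃²⁻] = (2s)^2 · s = 4s^3
Ksp = 4 × (1.62×10⁻⁴)^3 = 1.70×10⁻¹¹

Ksp = 1.70×10⁻¹¹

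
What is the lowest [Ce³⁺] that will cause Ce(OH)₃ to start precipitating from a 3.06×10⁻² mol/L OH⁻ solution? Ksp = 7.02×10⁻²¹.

2.45×10⁻¹⁶ M

A salt starts to precipitate once the ion product Q reaches its Ksp.
Ce(OH)₃(s) ⇌ Ce³⁺(aq) + 3 OH⁻(aq)
Ksp = [Ce³⁺][OH⁻]^3 = [Ce³⁺](3.06×10⁻²)^3
[Ce³⁺] = 7.02×10⁻²¹ / (3.06×10⁻²)^3 = 2.45×10⁻¹⁶
[Ce³⁺] = 2.45×10⁻¹⁶ mol/L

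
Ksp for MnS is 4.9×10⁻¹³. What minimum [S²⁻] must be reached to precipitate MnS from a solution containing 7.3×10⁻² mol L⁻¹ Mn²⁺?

6.7×10⁻¹² M

A salt starts to precipitate once the ion product Q reaches its Ksp.
MnS(s) ⇌ Mn²⁺(aq) + S²⁻(aq)
Ksp = [Mn²⁺][S²⁻] = [S²⁻](7.3×10⁻²)
[S²⁻] = 4.9×10⁻¹³ / (7.3×10⁻²) = 6.7×10⁻¹²
[S²⁻] = 6.7×10⁻¹² mol L⁻¹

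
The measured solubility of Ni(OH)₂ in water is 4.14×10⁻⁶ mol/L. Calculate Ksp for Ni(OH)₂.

Ni(OH)₂(s) ⇌ Ni²⁺(aq) + 2 OH⁻(aq)
With molar solubility s: [Ni²⁺] = s, [OH⁻] = 2s.
Ksp = [Ni²⁺][OH⁻]^2 = s · (2s)^2 = 4s^3
Ksp = 4 × (4.14×10⁻⁶)^3 = 2.84×10⁻¹⁶

Ksp = 2.84×10⁻¹⁶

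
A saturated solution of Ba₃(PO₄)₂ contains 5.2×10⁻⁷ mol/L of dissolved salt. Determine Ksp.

Ba₃(PO₄)₂(s) ⇌ 3 Ba²⁺(aq) + 2 PO₄³⁻(aq)
Call the molar solubility s, so that [Ba²⁺] = 3s and [PO₄³⁻] = 2s.
Ksp = [Ba²⁺]^3[PO₄³⁻]^2 = (3s)^3 · (2s)^2 = 108s^5
Ksp = 108 × (5.2×10⁻⁷)^5 = 4.1×10⁻³⁰

Ksp = 4.1×10⁻³⁰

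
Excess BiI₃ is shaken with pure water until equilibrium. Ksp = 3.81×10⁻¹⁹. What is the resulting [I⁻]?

BiI₃(s) ⇌ Bi³⁺(aq) + 3 I⁻(aq)
For each mole of BiI₃ that dissolves per liter, [Bi³⁺] = s and [I⁻] = 3s; let s denote this solubility.
Ksp = [Bi³⁺][I⁻]^3 = s · (3s)^3 = 27s^4 = 3.81×10⁻¹⁹
s = 1.09×10⁻⁵ mol L⁻¹
[I⁻] = 3s = 3.27×10⁻⁵ mol L⁻¹

3.27×10⁻⁵ M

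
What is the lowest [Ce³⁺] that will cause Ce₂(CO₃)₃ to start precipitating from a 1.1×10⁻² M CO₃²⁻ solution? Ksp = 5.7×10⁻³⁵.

Precipitation begins when Q = Ksp.
Ce₂(CO₃)₃(s) ⇌ 2 Ce³⁺(aq) + 3 CO₃²⁻(aq)
Ksp = [Ce³⁺]^2[CO₃²⁻]^3 = [Ce³⁺]^2(1.1×10⁻²)^3
[Ce³⁺]^2 = 5.7×10⁻³⁵ / (1.1×10⁻²)^3 = 4.3×10⁻²⁹
[Ce³⁺] = 6.5×10⁻¹⁵ M

6.5×10⁻¹⁵ M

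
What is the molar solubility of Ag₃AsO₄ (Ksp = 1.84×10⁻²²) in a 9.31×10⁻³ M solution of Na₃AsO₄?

Ag₃AsO₄(s) ⇌ 3 Ag⁺(aq) + AsO₄³⁻(aq)
The solution already contains AsO₄³⁻ at 9.31×10⁻³ M. Let s be the molar solubility of Ag₃AsO₄.
[AsO₄³⁻] ≈ 9.31×10⁻³ M (common ion dominates); [Ag⁺] = 3s.
Ksp = [Ag⁺]^3[AsO₄³⁻] = (3s)^3(9.31×10⁻³)
(3s)^3 = 1.84×10⁻²² / (9.31×10⁻³) = 1.98×10⁻²⁰
s = 9.01×10⁻⁸ M

9.01×10⁻⁸ M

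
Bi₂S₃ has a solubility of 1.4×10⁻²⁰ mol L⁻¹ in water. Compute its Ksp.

Ksp = 5.8×10⁻⁹⁸

Bi₂S₃(s) ⇌ 2 Bi³⁺(aq) + 3 S²⁻(aq)
If s mol/L of Bi₂S₃ dissolves, [Bi³⁺] = 2s and [S²⁻] = 3s.
Ksp = [Bi³⁺]^2[S²⁻]^3 = (2s)^2 · (3s)^3 = 108s^5
Ksp = 108 × (1.4×10⁻²⁰)^5 = 5.8×10⁻⁹⁸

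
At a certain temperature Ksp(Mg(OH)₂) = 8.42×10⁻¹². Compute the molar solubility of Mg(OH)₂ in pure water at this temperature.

Mg(OH)₂(s) ⇌ Mg²⁺(aq) + 2 OH⁻(aq)
If s mol/L of Mg(OH)₂ dissolves, [Mg²⁺] = s and [OH⁻] = 2s.
Ksp = [Mg²⁺][OH⁻]^2 = s · (2s)^2 = 4s^3
4s^3 = 8.42×10⁻¹²  ⇒  s^3 = 2.11×10⁻¹²
s = (2.11×10⁻¹²)^(1/3) = 1.28×10⁻⁴ mol/L

1.28×10⁻⁴ M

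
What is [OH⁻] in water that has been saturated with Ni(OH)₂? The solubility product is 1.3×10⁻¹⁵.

Ni(OH)₂(s) ⇌ Ni²⁺(aq) + 2 OH⁻(aq)
With molar solubility s: [Ni²⁺] = s, [OH⁻] = 2s.
Ksp = [Ni²⁺][OH⁻]^2 = s · (2s)^2 = 4s^3 = 1.3×10⁻¹⁵
s = 6.9×10⁻⁶ mol/L
[OH⁻] = 2s = 1.4×10⁻⁵ mol/L

1.4×10⁻⁵ M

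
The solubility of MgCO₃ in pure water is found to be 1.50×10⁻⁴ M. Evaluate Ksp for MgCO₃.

MgCO₃(s) ⇌ Mg²⁺(aq) + CO₃²⁻(aq)
Let s be the molar solubility. Then [Mg²⁺] = s and [CO₃²⁻] = s.
Ksp = [Mg²⁺][CO₃²⁻] = s · s = s^2
Ksp = (1.50×10⁻⁴)^2 = 2.25×10⁻⁸

Ksp = 2.25×10⁻⁸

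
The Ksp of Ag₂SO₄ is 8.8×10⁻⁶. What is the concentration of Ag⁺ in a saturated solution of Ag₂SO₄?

2.6×10⁻² M

Ag₂SO₄(s) ⇌ 2 Ag⁺(aq) + SO₄²⁻(aq)
For each mole of Ag₂SO₄ that dissolves per liter, [Ag⁺] = 2s and [SO₄²⁻] = s; let s denote this solubility.
Ksp = [Ag⁺]^2[SO₄²⁻] = (2s)^2 · s = 4s^3 = 8.8×10⁻⁶
s = 1.3×10⁻² mol L⁻¹
[Ag⁺] = 2s = 2.6×10⁻² mol L⁻¹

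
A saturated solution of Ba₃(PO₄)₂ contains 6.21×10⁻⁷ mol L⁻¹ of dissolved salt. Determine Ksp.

Ksp = 9.97×10⁻³⁰

Ba₃(PO₄)₂(s) ⇌ 3 Ba²⁺(aq) + 2 PO₄³⁻(aq)
Call the molar solubility s, so that [Ba²⁺] = 3s and [PO₄³⁻] = 2s.
Ksp = [Ba²⁺]^3[PO₄³⁻]^2 = (3s)^3 · (2s)^2 = 108s^5
Ksp = 108 × (6.21×10⁻⁷)^5 = 9.97×10⁻³⁰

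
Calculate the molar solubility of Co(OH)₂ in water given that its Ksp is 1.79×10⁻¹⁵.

Co(OH)₂(s) ⇌ Co²⁺(aq) + 2 OH⁻(aq)
With molar solubility s: [Co²⁺] = s, [OH⁻] = 2s.
Ksp = [Co²⁺][OH⁻]^2 = s · (2s)^2 = 4s^3
4s^3 = 1.79×10⁻¹⁵  ⇒  s^3 = 4.48×10⁻¹⁶
Taking the 3rd root, s = 7.65×10⁻⁶ mol/L.

7.65×10⁻⁶ M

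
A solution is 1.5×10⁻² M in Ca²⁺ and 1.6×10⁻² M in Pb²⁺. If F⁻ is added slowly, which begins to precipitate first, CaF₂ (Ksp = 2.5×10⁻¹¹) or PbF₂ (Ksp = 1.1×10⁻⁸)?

CaF₂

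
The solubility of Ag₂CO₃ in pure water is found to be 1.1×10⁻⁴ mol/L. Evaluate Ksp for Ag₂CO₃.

Ksp = 5.3×10⁻¹²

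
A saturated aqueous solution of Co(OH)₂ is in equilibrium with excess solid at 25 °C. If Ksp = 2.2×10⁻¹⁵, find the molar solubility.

8.2×10⁻⁶ M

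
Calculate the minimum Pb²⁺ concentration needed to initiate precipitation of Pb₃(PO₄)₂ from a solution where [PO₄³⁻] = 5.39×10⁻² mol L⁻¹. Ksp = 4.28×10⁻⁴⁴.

Precipitation of each salt begins when its ion product equals Ksp.
Pb₃(PO₄)₂(s) ⇌ 3 Pb²⁺(aq) + 2 PO₄³⁻(aq)
Ksp = [Pb²⁺]^3[PO₄³⁻]^2 = [Pb²⁺]^3(5.39×10⁻²)^2
[Pb²⁺]^3 = 4.28×10⁻⁴⁴ / (5.39×10⁻²)^2 = 1.47×10⁻⁴¹
[Pb²⁺] = 2.45×10⁻¹⁴ mol L⁻¹

2.45×10⁻¹⁴ M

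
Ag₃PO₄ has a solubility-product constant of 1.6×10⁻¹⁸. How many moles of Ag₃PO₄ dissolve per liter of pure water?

1.6×10⁻⁵ M

Ag₃PO₄(s) ⇌ 3 Ag⁺(aq) + PO₄³⁻(aq)
Call the molar solubility s, so that [Ag⁺] = 3s and [PO₄³⁻] = s.
Ksp = [Ag⁺]^3[PO₄³⁻] = (3s)^3 · s = 27s^4
27s^4 = 1.6×10⁻¹⁸  ⇒  s^4 = 5.9×10⁻²⁰
s = (5.9×10⁻²⁰)^(1/4) = 1.6×10⁻⁵ mol L⁻¹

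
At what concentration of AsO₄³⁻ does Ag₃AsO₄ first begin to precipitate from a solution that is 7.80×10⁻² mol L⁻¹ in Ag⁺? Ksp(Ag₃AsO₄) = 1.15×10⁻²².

Each salt precipitates once Q = Ksp for that salt.
Ag₃AsO₄(s) ⇌ 3 Ag⁺(aq) + AsO₄³⁻(aq)
Ksp = [Ag⁺]^3[AsO₄³⁻] = [AsO₄³⁻](7.80×10⁻²)^3
[AsO₄³⁻] = 1.15×10⁻²² / (7.80×10⁻²)^3 = 2.42×10⁻¹⁹
[AsO₄³⁻] = 2.42×10⁻¹⁹ mol L⁻¹

2.42×10⁻¹⁹ M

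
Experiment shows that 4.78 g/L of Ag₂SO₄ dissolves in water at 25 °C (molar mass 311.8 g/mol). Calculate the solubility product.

Ksp = 1.44×10⁻⁵

Molar solubility s = (4.78 g/L) / (311.8 g/mol) = 1.5330×10⁻² mol/L
Ag₂SO₄(s) ⇌ 2 Ag⁺(aq) + SO₄²⁻(aq)
Let s be the molar solubility. Then [Ag⁺] = 2s and [SO₄²⁻] = s.
Ksp = [Ag⁺]^2[SO₄²⁻] = (2s)^2 · s = 4s^3
Ksp = 4 × (1.5330×10⁻²)^3 = 1.44×10⁻⁵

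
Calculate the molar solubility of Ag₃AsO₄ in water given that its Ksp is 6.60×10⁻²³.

1.25×10⁻⁶ M

Ag₃AsO₄(s) ⇌ 3 Ag⁺(aq) + AsO₄³⁻(aq)
Call the molar solubility s, so that [Ag⁺] = 3s and [AsO₄³⁻] = s.
Ksp = [Ag⁺]^3[AsO₄³⁻] = (3s)^3 · s = 27s^4
27s^4 = 6.60×10⁻²³  ⇒  s^4 = 2.44×10⁻²⁴
s = 1.25×10⁻⁶ mol L⁻¹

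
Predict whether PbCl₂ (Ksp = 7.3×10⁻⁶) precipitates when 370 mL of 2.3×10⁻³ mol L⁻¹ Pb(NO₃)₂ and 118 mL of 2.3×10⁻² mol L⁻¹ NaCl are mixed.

The combined volume is 488 mL.
[Pb²⁺] = (2.3×10⁻³)(370)/488 = 1.7×10⁻³ mol L⁻¹
[Cl⁻] = (2.3×10⁻²)(118)/488 = 5.6×10⁻³ mol L⁻¹
Q = [Pb²⁺][Cl⁻]^2 = 5.4×10⁻⁸
Q = 5.4×10⁻⁸ < Ksp = 7.3×10⁻⁶, so the solution is unsaturated and no precipitate forms.

No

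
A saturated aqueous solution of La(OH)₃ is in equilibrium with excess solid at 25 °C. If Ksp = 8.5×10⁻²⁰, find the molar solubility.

La(OH)₃(s) ⇌ La³⁺(aq) + 3 OH⁻(aq)
For each mole of La(OH)₃ that dissolves per liter, [La³⁺] = s and [OH⁻] = 3s; let s denote this solubility.
Ksp = [La³⁺][OH⁻]^3 = s · (3s)^3 = 27s^4
27s^4 = 8.5×10⁻²⁰  ⇒  s^4 = 3.1×10⁻²¹
s = (3.1×10⁻²¹)^(1/4) = 7.5×10⁻⁶ M

7.5×10⁻⁶ M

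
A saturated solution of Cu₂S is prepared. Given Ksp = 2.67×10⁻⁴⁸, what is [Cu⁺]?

1.75×10⁻¹⁶ M

Cu₂S(s) ⇌ 2 Cu⁺(aq) + S²⁻(aq)
For each mole of Cu₂S that dissolves per liter, [Cu⁺] = 2s and [S²⁻] = s; let s denote this solubility.
Ksp = [Cu⁺]^2[S²⁻] = (2s)^2 · s = 4s^3 = 2.67×10⁻⁴⁸
s = 8.74×10⁻¹⁷ mol L⁻¹
[Cu⁺] = 2s = 1.75×10⁻¹⁶ mol L⁻¹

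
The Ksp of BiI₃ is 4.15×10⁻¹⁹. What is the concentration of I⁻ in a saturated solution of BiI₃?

BiI₃(s) ⇌ Bi³⁺(aq) + 3 I⁻(aq)
With molar solubility s: [Bi³⁺] = s, [I⁻] = 3s.
Ksp = [Bi³⁺][I⁻]^3 = s · (3s)^3 = 27s^4 = 4.15×10⁻¹⁹
s = 1.11×10⁻⁵ M
[I⁻] = 3s = 3.34×10⁻⁵ M

3.34×10⁻⁵ M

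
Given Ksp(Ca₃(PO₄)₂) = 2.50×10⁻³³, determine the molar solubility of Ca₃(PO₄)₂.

1.18×10⁻⁷ M

Ca₃(PO₄)₂(s) ⇌ 3 Ca²⁺(aq) + 2 PO₄³⁻(aq)
Let s be the molar solubility. Then [Ca²⁺] = 3s and [PO₄³⁻] = 2s.
Ksp = [Ca²⁺]^3[PO₄³⁻]^2 = (3s)^3 · (2s)^2 = 108s^5
108s^5 = 2.50×10⁻³³  ⇒  s^5 = 2.31×10⁻³⁵
s = (2.31×10⁻³⁵)^(1/5) = 1.18×10⁻⁷ mol/L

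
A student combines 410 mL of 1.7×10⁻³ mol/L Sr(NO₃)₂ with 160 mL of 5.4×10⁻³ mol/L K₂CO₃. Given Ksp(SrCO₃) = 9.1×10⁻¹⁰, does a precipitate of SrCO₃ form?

After mixing, V = 410 mL + 160 mL = 570 mL.
[Sr²⁺] = (1.7×10⁻³)(410)/570 = 1.2×10⁻³ mol/L
[CO₃²⁻] = (5.4×10⁻³)(160)/570 = 1.5×10⁻³ mol/L
Q = [Sr²⁺][CO₃²⁻] = 1.9×10⁻⁶
Since Q (1.9×10⁻⁶) exceeds Ksp (9.1×10⁻¹⁰), SrCO₃ will precipitate.

Yes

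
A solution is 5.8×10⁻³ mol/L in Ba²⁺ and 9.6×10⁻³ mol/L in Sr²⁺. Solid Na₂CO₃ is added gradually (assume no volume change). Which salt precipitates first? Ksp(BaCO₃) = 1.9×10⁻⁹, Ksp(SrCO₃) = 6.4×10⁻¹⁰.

Each salt precipitates once Q = Ksp for that salt.
For BaCO₃: [CO₃²⁻] = (Ksp/[Ba²⁺]) = 3.3×10⁻⁷ mol/L
For SrCO₃: [CO₃²⁻] = (Ksp/[Sr²⁺]) = 6.7×10⁻⁸ mol/L
SrCO₃ requires the lower [CO₃²⁻], so it precipitates first.

SrCO₃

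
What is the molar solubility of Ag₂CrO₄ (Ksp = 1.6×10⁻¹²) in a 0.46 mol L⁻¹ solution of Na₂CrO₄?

9.3×10⁻⁷ M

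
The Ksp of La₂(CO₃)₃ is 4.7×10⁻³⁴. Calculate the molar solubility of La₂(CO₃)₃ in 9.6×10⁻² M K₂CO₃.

3.6×10⁻¹⁶ M

La₂(CO₃)₃(s) ⇌ 2 La³⁺(aq) + 3 CO₃²⁻(aq)
The solution already contains CO₃²⁻ at 9.6×10⁻² M. Let s be the molar solubility of La₂(CO₃)₃.
[CO₃²⁻] ≈ 9.6×10⁻² M (common ion dominates); [La³⁺] = 2s.
Ksp = [La³⁺]^2[CO₃²⁻]^3 = (2s)^2(9.6×10⁻²)^3
(2s)^2 = 4.7×10⁻³⁴ / (9.6×10⁻²)^3 = 5.3×10⁻³¹
s = 3.6×10⁻¹⁶ M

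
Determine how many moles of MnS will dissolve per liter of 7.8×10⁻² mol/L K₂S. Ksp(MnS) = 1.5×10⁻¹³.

MnS(s) ⇌ Mn²⁺(aq) + S²⁻(aq)
Let s be the solubility of MnS here. The common ion gives [S²⁻] ≈ 7.8×10⁻² mol/L, and [Mn²⁺] = s.
Ksp = [Mn²⁺][S²⁻] = s(7.8×10⁻²)
s = 1.5×10⁻¹³ / (7.8×10⁻²) = 1.9×10⁻¹²
s = 1.9×10⁻¹² mol/L

1.9×10⁻¹² M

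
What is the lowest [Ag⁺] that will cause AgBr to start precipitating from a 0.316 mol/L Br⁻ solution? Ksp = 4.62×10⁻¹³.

1.46×10⁻¹² M

A salt starts to precipitate once the ion product Q reaches its Ksp.
AgBr(s) ⇌ Ag⁺(aq) + Br⁻(aq)
Ksp = [Ag⁺][Br⁻] = [Ag⁺](0.316)
[Ag⁺] = 4.62×10⁻¹³ / (0.316) = 1.46×10⁻¹²
[Ag⁺] = 1.46×10⁻¹² mol/L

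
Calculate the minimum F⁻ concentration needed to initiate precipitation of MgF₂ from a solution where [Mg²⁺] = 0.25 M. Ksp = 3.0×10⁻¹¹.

1.1×10⁻⁵ M

The threshold for precipitation is Q = Ksp.
MgF₂(s) ⇌ Mg²⁺(aq) + 2 F⁻(aq)
Ksp = [Mg²⁺][F⁻]^2 = [F⁻]^2(0.25)
[F⁻]^2 = 3.0×10⁻¹¹ / (0.25) = 1.2×10⁻¹⁰
[F⁻] = 1.1×10⁻⁵ M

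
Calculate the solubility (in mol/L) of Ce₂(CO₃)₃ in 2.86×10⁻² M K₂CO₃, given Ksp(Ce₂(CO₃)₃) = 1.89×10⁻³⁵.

4.49×10⁻¹⁶ M

Ce₂(CO₃)₃(s) ⇌ 2 Ce³⁺(aq) + 3 CO₃²⁻(aq)
CO₃²⁻ is already present at 2.86×10⁻² M. If s mol/L of Ce₂(CO₃)₃ dissolves, [Ce³⁺] = 2s while [CO₃²⁻] ≈ 2.86×10⁻² M.
Ksp = [Ce³⁺]^2[CO₃²⁻]^3 = (2s)^2(2.86×10⁻²)^3
(2s)^2 = 1.89×10⁻³⁵ / (2.86×10⁻²)^3 = 8.08×10⁻³¹
s = 4.49×10⁻¹⁶ M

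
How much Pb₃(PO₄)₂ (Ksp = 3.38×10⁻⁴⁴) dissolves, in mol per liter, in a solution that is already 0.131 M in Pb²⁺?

1.94×10⁻²¹ M

Pb₃(PO₄)₂(s) ⇌ 3 Pb²⁺(aq) + 2 PO₄³⁻(aq)
The solution already contains Pb²⁺ at 0.131 M. Let s be the molar solubility of Pb₃(PO₄)₂.
[Pb²⁺] ≈ 0.131 M (common ion dominates); [PO₄³⁻] = 2s.
Ksp = [Pb²⁺]^3[PO₄³⁻]^2 = (0.131)^3(2s)^2
(2s)^2 = 3.38×10⁻⁴⁴ / (0.131)^3 = 1.50×10⁻⁴¹
s = 1.94×10⁻²¹ M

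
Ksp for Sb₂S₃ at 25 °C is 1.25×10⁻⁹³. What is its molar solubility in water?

1.03×10⁻¹⁹ M

Sb₂S₃(s) ⇌ 2 Sb³⁺(aq) + 3 S²⁻(aq)
With molar solubility s: [Sb³⁺] = 2s, [S²⁻] = 3s.
Ksp = [Sb³⁺]^2[S²⁻]^3 = (2s)^2 · (3s)^3 = 108s^5
108s^5 = 1.25×10⁻⁹³  ⇒  s^5 = 1.16×10⁻⁹⁵
s = 1.03×10⁻¹⁹ mol/L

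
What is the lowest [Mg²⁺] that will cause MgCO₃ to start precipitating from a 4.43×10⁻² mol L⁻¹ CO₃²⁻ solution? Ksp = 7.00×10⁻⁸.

Each salt precipitates once Q = Ksp for that salt.
MgCO₃(s) ⇌ Mg²⁺(aq) + CO₃²⁻(aq)
Ksp = [Mg²⁺][CO₃²⁻] = [Mg²⁺](4.43×10⁻²)
[Mg²⁺] = 7.00×10⁻⁸ / (4.43×10⁻²) = 1.58×10⁻⁶
[Mg²⁺] = 1.58×10⁻⁶ mol L⁻¹

1.58×10⁻⁶ M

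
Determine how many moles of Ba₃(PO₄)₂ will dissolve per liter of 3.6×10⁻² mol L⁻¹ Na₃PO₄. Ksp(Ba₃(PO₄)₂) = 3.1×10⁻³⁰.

Ba₃(PO₄)₂(s) ⇌ 3 Ba²⁺(aq) + 2 PO₄³⁻(aq)
The solution already contains PO₄³⁻ at 3.6×10⁻² mol L⁻¹. Let s be the molar solubility of Ba₃(PO₄)₂.
[PO₄³⁻] ≈ 3.6×10⁻² mol L⁻¹ (common ion dominates); [Ba²⁺] = 3s.
Ksp = [Ba²⁺]^3[PO₄³⁻]^2 = (3s)^3(3.6×10⁻²)^2
(3s)^3 = 3.1×10⁻³⁰ / (3.6×10⁻²)^2 = 2.4×10⁻²⁷
s = 4.5×10⁻¹⁰ mol L⁻¹

4.5×10⁻¹⁰ M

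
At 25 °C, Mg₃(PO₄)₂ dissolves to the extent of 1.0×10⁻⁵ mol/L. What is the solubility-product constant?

Ksp = 1.1×10⁻²³

Mg₃(PO₄)₂(s) ⇌ 3 Mg²⁺(aq) + 2 PO₄³⁻(aq)
With molar solubility s: [Mg²⁺] = 3s, [PO₄³⁻] = 2s.
Ksp = [Mg²⁺]^3[PO₄³⁻]^2 = (3s)^3 · (2s)^2 = 108s^5
Ksp = 108 × (1.0×10⁻⁵)^5 = 1.1×10⁻²³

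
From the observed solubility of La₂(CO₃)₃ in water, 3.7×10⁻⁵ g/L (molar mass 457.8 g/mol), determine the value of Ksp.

Ksp = 3.7×10⁻³⁴

Convert to molarity: s = 3.7×10⁻⁵ / 457.8 = 8.082×10⁻⁸ mol/L
La₂(CO₃)₃(s) ⇌ 2 La³⁺(aq) + 3 CO₃²⁻(aq)
Let s be the molar solubility. Then [La³⁺] = 2s and [CO₃²⁻] = 3s.
Ksp = [La³⁺]^2[CO₃²⁻]^3 = (2s)^2 · (3s)^3 = 108s^5
Ksp = 108 × (8.082×10⁻⁸)^5 = 3.7×10⁻³⁴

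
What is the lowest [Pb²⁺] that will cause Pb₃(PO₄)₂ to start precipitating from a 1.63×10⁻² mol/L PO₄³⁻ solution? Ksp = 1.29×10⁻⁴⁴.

A salt starts to precipitate once the ion product Q reaches its Ksp.
Pb₃(PO₄)₂(s) ⇌ 3 Pb²⁺(aq) + 2 PO₄³⁻(aq)
Ksp = [Pb²⁺]^3[PO₄³⁻]^2 = [Pb²⁺]^3(1.63×10⁻²)^2
[Pb²⁺]^3 = 1.29×10⁻⁴⁴ / (1.63×10⁻²)^2 = 4.86×10⁻⁴¹
[Pb²⁺] = 3.65×10⁻¹⁴ mol/L

3.65×10⁻¹⁴ M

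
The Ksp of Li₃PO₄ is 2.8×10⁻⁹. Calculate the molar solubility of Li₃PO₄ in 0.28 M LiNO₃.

1.3×10⁻⁷ M

Li₃PO₄(s) ⇌ 3 Li⁺(aq) + PO₄³⁻(aq)
Li⁺ is already present at 0.28 M. If s mol/L of Li₃PO₄ dissolves, [PO₄³⁻] = s while [Li⁺] ≈ 0.28 M.
Ksp = [Li⁺]^3[PO₄³⁻] = (0.28)^3s
s = 2.8×10⁻⁹ / (0.28)^3 = 1.3×10⁻⁷
s = 1.3×10⁻⁷ M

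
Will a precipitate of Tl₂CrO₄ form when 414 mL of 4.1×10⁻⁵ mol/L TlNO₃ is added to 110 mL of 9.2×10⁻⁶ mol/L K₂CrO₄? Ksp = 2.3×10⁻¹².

No

Total volume after mixing = 414 + 110 = 524 mL.
[Tl⁺] = (4.1×10⁻⁵)(414)/524 = 3.2×10⁻⁵ mol/L
[CrO₄²⁻] = (9.2×10⁻⁶)(110)/524 = 1.9×10⁻⁶ mol/L
Q = [Tl⁺]^2[CrO₄²⁻] = 2.0×10⁻¹⁵
Since Q (2.0×10⁻¹⁵) is less than Ksp (2.3×10⁻¹²), no Tl₂CrO₄ precipitates.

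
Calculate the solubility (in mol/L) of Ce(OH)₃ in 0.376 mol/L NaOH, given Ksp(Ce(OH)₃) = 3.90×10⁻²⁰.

7.34×10⁻¹⁹ M

Ce(OH)₃(s) ⇌ Ce³⁺(aq) + 3 OH⁻(aq)
OH⁻ is already present at 0.376 mol/L. If s mol/L of Ce(OH)₃ dissolves, [Ce³⁺] = s while [OH⁻] ≈ 0.376 mol/L.
Ksp = [Ce³⁺][OH⁻]^3 = s(0.376)^3
s = 3.90×10⁻²⁰ / (0.376)^3 = 7.34×10⁻¹⁹
s = 7.34×10⁻¹⁹ mol/L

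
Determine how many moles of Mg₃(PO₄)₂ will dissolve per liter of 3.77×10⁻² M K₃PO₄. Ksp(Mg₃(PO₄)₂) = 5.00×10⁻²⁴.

Mg₃(PO₄)₂(s) ⇌ 3 Mg²⁺(aq) + 2 PO₄³⁻(aq)
With PO₄³⁻ already at 3.77×10⁻² M and s small, take [PO₄³⁻] ≈ 3.77×10⁻² M and [Mg²⁺] = 3s.
Ksp = [Mg²⁺]^3[PO₄³⁻]^2 = (3s)^3(3.77×10⁻²)^2
(3s)^3 = 5.00×10⁻²⁴ / (3.77×10⁻²)^2 = 3.52×10⁻²¹
s = 5.07×10⁻⁸ M

5.07×10⁻⁸ M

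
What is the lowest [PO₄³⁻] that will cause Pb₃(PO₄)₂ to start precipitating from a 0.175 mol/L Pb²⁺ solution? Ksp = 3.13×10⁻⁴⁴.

2.42×10⁻²¹ M

Precipitation begins when Q = Ksp.
Pb₃(PO₄)₂(s) ⇌ 3 Pb²⁺(aq) + 2 PO₄³⁻(aq)
Ksp = [Pb²⁺]^3[PO₄³⁻]^2 = [PO₄³⁻]^2(0.175)^3
[PO₄³⁻]^2 = 3.13×10⁻⁴⁴ / (0.175)^3 = 5.84×10⁻⁴²
[PO₄³⁻] = 2.42×10⁻²¹ mol/L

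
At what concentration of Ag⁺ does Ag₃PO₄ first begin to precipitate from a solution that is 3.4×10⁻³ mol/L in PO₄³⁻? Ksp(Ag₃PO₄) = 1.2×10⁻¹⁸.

7.1×10⁻⁶ M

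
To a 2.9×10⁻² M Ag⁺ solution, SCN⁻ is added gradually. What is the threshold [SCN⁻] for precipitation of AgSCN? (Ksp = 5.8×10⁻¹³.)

Each salt precipitates once Q = Ksp for that salt.
AgSCN(s) ⇌ Ag⁺(aq) + SCN⁻(aq)
Ksp = [Ag⁺][SCN⁻] = [SCN⁻](2.9×10⁻²)
[SCN⁻] = 5.8×10⁻¹³ / (2.9×10⁻²) = 2.0×10⁻¹¹
[SCN⁻] = 2.0×10⁻¹¹ M

2.0×10⁻¹¹ M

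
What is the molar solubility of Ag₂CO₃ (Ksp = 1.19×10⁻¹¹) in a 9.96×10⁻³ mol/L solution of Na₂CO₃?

Ag₂CO₃(s) ⇌ 2 Ag⁺(aq) + CO₃²⁻(aq)
CO₃²⁻ is already present at 9.96×10⁻³ mol/L. If s mol/L of Ag₂CO₃ dissolves, [Ag⁺] = 2s while [CO₃²⁻] ≈ 9.96×10⁻³ mol/L.
Ksp = [Ag⁺]^2[CO₃²⁻] = (2s)^2(9.96×10⁻³)
(2s)^2 = 1.19×10⁻¹¹ / (9.96×10⁻³) = 1.19×10⁻⁹
s = 1.73×10⁻⁵ mol/L

1.73×10⁻⁵ M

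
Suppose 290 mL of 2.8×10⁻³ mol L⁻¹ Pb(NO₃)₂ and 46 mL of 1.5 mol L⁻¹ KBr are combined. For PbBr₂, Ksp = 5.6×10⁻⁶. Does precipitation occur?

Yes

After mixing, V = 290 mL + 46 mL = 336 mL.
[Pb²⁺] = (2.8×10⁻³)(290)/336 = 2.4×10⁻³ mol L⁻¹
[Br⁻] = (1.5)(46)/336 = 0.21 mol L⁻¹
Q = [Pb²⁺][Br⁻]^2 = 1.0×10⁻⁴
Since Q (1.0×10⁻⁴) exceeds Ksp (5.6×10⁻⁶), PbBr₂ will precipitate.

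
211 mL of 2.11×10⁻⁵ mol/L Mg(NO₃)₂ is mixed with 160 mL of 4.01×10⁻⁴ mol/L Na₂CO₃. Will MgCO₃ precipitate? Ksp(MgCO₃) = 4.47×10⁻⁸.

Total volume after mixing = 211 + 160 = 371 mL.
[Mg²⁺] = (2.11×10⁻⁵)(211)/371 = 1.20×10⁻⁵ mol/L
[CO₃²⁻] = (4.01×10⁻⁴)(160)/371 = 1.73×10⁻⁴ mol/L
Q = [Mg²⁺][CO₃²⁻] = 2.08×10⁻⁹
Since Q (2.08×10⁻⁹) is less than Ksp (4.47×10⁻⁸), no MgCO₃ precipitates.

No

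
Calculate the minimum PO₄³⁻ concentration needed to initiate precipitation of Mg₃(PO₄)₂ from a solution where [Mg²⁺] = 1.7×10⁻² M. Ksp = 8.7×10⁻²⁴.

1.3×10⁻⁹ M

The threshold for precipitation is Q = Ksp.
Mg₃(PO₄)₂(s) ⇌ 3 Mg²⁺(aq) + 2 PO₄³⁻(aq)
Ksp = [Mg²⁺]^3[PO₄³⁻]^2 = [PO₄³⁻]^2(1.7×10⁻²)^3
[PO₄³⁻]^2 = 8.7×10⁻²⁴ / (1.7×10⁻²)^3 = 1.8×10⁻¹⁸
[PO₄³⁻] = 1.3×10⁻⁹ M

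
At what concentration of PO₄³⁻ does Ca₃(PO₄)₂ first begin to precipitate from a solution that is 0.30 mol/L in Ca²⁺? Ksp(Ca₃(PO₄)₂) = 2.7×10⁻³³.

3.2×10⁻¹⁶ M

A salt starts to precipitate once the ion product Q reaches its Ksp.
Ca₃(PO₄)₂(s) ⇌ 3 Ca²⁺(aq) + 2 PO₄³⁻(aq)
Ksp = [Ca²⁺]^3[PO₄³⁻]^2 = [PO₄³⁻]^2(0.30)^3
[PO₄³⁻]^2 = 2.7×10⁻³³ / (0.30)^3 = 1.0×10⁻³¹
[PO₄³⁻] = 3.2×10⁻¹⁶ mol/L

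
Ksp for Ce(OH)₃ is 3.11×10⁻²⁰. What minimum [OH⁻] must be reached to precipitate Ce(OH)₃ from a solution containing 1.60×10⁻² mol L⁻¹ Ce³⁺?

Each salt precipitates once Q = Ksp for that salt.
Ce(OH)₃(s) ⇌ Ce³⁺(aq) + 3 OH⁻(aq)
Ksp = [Ce³⁺][OH⁻]^3 = [OH⁻]^3(1.60×10⁻²)
[OH⁻]^3 = 3.11×10⁻²⁰ / (1.60×10⁻²) = 1.94×10⁻¹⁸
[OH⁻] = 1.25×10⁻⁶ mol L⁻¹

1.25×10⁻⁶ M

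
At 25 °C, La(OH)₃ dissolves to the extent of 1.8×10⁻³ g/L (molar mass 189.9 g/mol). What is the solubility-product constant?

Molar solubility s = (1.8×10⁻³ g/L) / (189.9 g/mol) = 9.479×10⁻⁶ mol/L
La(OH)₃(s) ⇌ La³⁺(aq) + 3 OH⁻(aq)
Call the molar solubility s, so that [La³⁺] = s and [OH⁻] = 3s.
Ksp = [La³⁺][OH⁻]^3 = s · (3s)^3 = 27s^4
Ksp = 27 × (9.479×10⁻⁶)^4 = 2.2×10⁻¹⁹

Ksp = 2.2×10⁻¹⁹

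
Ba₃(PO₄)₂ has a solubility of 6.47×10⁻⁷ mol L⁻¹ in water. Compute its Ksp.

Ksp = 1.22×10⁻²⁹

Ba₃(PO₄)₂(s) ⇌ 3 Ba²⁺(aq) + 2 PO₄³⁻(aq)
With molar solubility s: [Ba²⁺] = 3s, [PO₄³⁻] = 2s.
Ksp = [Ba²⁺]^3[PO₄³⁻]^2 = (3s)^3 · (2s)^2 = 108s^5
Ksp = 108 × (6.47×10⁻⁷)^5 = 1.22×10⁻²⁹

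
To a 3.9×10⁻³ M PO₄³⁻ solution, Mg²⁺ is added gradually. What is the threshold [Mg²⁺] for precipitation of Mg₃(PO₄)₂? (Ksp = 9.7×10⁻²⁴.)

Precipitation begins when Q = Ksp.
Mg₃(PO₄)₂(s) ⇌ 3 Mg²⁺(aq) + 2 PO₄³⁻(aq)
Ksp = [Mg²⁺]^3[PO₄³⁻]^2 = [Mg²⁺]^3(3.9×10⁻³)^2
[Mg²⁺]^3 = 9.7×10⁻²⁴ / (3.9×10⁻³)^2 = 6.4×10⁻¹⁹
[Mg²⁺] = 8.6×10⁻⁷ M

8.6×10⁻⁷ M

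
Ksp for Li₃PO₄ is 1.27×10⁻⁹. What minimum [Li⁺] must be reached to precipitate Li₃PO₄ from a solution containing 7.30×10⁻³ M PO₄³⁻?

5.58×10⁻³ M

The threshold for precipitation is Q = Ksp.
Li₃PO₄(s) ⇌ 3 Li⁺(aq) + PO₄³⁻(aq)
Ksp = [Li⁺]^3[PO₄³⁻] = [Li⁺]^3(7.30×10⁻³)
[Li⁺]^3 = 1.27×10⁻⁹ / (7.30×10⁻³) = 1.74×10⁻⁷
[Li⁺] = 5.58×10⁻³ M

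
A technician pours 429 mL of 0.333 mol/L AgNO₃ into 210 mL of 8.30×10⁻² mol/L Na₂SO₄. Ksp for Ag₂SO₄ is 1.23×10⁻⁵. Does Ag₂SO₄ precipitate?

The combined volume is 639 mL.
[Ag⁺] = (0.333)(429)/639 = 0.224 mol/L
[SO₄²⁻] = (8.30×10⁻²)(210)/639 = 2.73×10⁻² mol/L
Q = [Ag⁺]^2[SO₄²⁻] = 1.36×10⁻³
Because Q > Ksp (1.36×10⁻³ vs 1.23×10⁻⁵), a precipitate of Ag₂SO₄ forms.

Yes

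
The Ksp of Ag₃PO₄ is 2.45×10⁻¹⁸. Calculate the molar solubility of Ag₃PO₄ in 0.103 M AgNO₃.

2.24×10⁻¹⁵ M

Ag₃PO₄(s) ⇌ 3 Ag⁺(aq) + PO₄³⁻(aq)
With Ag⁺ already at 0.103 M and s small, take [Ag⁺] ≈ 0.103 M and [PO₄³⁻] = s.
Ksp = [Ag⁺]^3[PO₄³⁻] = (0.103)^3s
s = 2.45×10⁻¹⁸ / (0.103)^3 = 2.24×10⁻¹⁵
s = 2.24×10⁻¹⁵ M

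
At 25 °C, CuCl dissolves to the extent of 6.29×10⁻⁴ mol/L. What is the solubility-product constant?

Ksp = 3.96×10⁻⁷

CuCl(s) ⇌ Cu⁺(aq) + Cl⁻(aq)
Call the molar solubility s, so that [Cu⁺] = s and [Cl⁻] = s.
Ksp = [Cu⁺][Cl⁻] = s · s = s^2
Ksp = (6.29×10⁻⁴)^2 = 3.96×10⁻⁷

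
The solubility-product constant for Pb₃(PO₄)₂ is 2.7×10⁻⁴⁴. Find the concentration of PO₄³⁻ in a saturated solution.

Pb₃(PO₄)₂(s) ⇌ 3 Pb²⁺(aq) + 2 PO₄³⁻(aq)
Let s be the molar solubility. Then [Pb²⁺] = 3s and [PO₄³⁻] = 2s.
Ksp = [Pb²⁺]^3[PO₄³⁻]^2 = (3s)^3 · (2s)^2 = 108s^5 = 2.7×10⁻⁴⁴
s = 7.6×10⁻¹⁰ mol/L
[PO₄³⁻] = 2s = 1.5×10⁻⁹ mol/L

1.5×10⁻⁹ M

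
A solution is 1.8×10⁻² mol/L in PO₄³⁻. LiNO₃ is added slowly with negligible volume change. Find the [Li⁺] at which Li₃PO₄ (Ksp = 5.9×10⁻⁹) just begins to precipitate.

6.9×10⁻³ M

Precipitation of each salt begins when its ion product equals Ksp.
Li₃PO₄(s) ⇌ 3 Li⁺(aq) + PO₄³⁻(aq)
Ksp = [Li⁺]^3[PO₄³⁻] = [Li⁺]^3(1.8×10⁻²)
[Li⁺]^3 = 5.9×10⁻⁹ / (1.8×10⁻²) = 3.3×10⁻⁷
[Li⁺] = 6.9×10⁻³ mol/L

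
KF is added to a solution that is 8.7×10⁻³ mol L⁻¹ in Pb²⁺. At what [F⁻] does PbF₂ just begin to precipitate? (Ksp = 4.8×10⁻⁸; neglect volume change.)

2.3×10⁻³ M

Precipitation begins when Q = Ksp.
PbF₂(s) ⇌ Pb²⁺(aq) + 2 F⁻(aq)
Ksp = [Pb²⁺][F⁻]^2 = [F⁻]^2(8.7×10⁻³)
[F⁻]^2 = 4.8×10⁻⁸ / (8.7×10⁻³) = 5.5×10⁻⁶
[F⁻] = 2.3×10⁻³ mol L⁻¹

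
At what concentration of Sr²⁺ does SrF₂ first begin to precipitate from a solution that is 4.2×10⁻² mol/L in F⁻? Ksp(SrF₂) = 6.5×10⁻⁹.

Each salt precipitates once Q = Ksp for that salt.
SrF₂(s) ⇌ Sr²⁺(aq) + 2 F⁻(aq)
Ksp = [Sr²⁺][F⁻]^2 = [Sr²⁺](4.2×10⁻²)^2
[Sr²⁺] = 6.5×10⁻⁹ / (4.2×10⁻²)^2 = 3.7×10⁻⁶
[Sr²⁺] = 3.7×10⁻⁶ mol/L

3.7×10⁻⁶ M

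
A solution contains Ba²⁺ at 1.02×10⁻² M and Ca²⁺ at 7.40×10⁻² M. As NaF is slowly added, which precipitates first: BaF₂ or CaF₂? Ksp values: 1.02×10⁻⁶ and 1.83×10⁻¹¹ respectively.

CaF₂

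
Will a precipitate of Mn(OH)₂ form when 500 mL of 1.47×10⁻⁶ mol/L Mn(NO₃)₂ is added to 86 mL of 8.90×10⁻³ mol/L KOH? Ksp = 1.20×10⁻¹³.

Yes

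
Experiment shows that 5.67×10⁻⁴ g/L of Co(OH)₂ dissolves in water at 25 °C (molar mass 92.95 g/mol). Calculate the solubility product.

Ksp = 9.08×10⁻¹⁶

s = (5.67×10⁻⁴ g L⁻¹)/(92.95 g mol⁻¹) = 6.1001×10⁻⁶ M
Co(OH)₂(s) ⇌ Co²⁺(aq) + 2 OH⁻(aq)
If s mol/L of Co(OH)₂ dissolves, [Co²⁺] = s and [OH⁻] = 2s.
Ksp = [Co²⁺][OH⁻]^2 = s · (2s)^2 = 4s^3
Ksp = 4 × (6.1001×10⁻⁶)^3 = 9.08×10⁻¹⁶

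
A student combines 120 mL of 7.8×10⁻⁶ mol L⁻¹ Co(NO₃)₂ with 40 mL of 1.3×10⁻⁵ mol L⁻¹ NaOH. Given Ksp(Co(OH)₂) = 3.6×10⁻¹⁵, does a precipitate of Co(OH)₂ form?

No

Total volume after mixing = 120 + 40 = 160 mL.
[Co²⁺] = (7.8×10⁻⁶)(120)/160 = 5.9×10⁻⁶ mol L⁻¹
[OH⁻] = (1.3×10⁻⁵)(40)/160 = 3.3×10⁻⁶ mol L⁻¹
Q = [Co²⁺][OH⁻]^2 = 6.2×10⁻¹⁷
Q < Ksp (6.2×10⁻¹⁷ vs 3.6×10⁻¹⁵); the solution remains unsaturated and no precipitate forms.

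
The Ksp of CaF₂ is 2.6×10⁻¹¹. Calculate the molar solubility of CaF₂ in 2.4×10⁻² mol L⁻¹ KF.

CaF₂(s) ⇌ Ca²⁺(aq) + 2 F⁻(aq)
The solution already contains F⁻ at 2.4×10⁻² mol L⁻¹. Let s be the molar solubility of CaF₂.
[F⁻] ≈ 2.4×10⁻² mol L⁻¹ (common ion dominates); [Ca²⁺] = s.
Ksp = [Ca²⁺][F⁻]^2 = s(2.4×10⁻²)^2
s = 2.6×10⁻¹¹ / (2.4×10⁻²)^2 = 4.5×10⁻⁸
s = 4.5×10⁻⁸ mol L⁻¹

4.5×10⁻⁸ M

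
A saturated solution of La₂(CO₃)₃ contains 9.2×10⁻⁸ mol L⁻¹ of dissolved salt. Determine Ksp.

La₂(CO₃)₃(s) ⇌ 2 La³⁺(aq) + 3 CO₃²⁻(aq)
With molar solubility s: [La³⁺] = 2s, [CO₃²⁻] = 3s.
Ksp = [La³⁺]^2[CO₃²⁻]^3 = (2s)^2 · (3s)^3 = 108s^5
Ksp = 108 × (9.2×10⁻⁸)^5 = 7.1×10⁻³⁴

Ksp = 7.1×10⁻³⁴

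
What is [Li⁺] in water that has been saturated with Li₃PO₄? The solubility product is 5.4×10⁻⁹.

1.1×10⁻² M

Li₃PO₄(s) ⇌ 3 Li⁺(aq) + PO₄³⁻(aq)
For each mole of Li₃PO₄ that dissolves per liter, [Li⁺] = 3s and [PO₄³⁻] = s; let s denote this solubility.
Ksp = [Li⁺]^3[PO₄³⁻] = (3s)^3 · s = 27s^4 = 5.4×10⁻⁹
s = 3.8×10⁻³ mol L⁻¹
[Li⁺] = 3s = 1.1×10⁻² mol L⁻¹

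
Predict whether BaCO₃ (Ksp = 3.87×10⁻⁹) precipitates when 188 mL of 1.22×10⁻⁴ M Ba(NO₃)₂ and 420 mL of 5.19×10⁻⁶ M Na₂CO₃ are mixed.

Total volume after mixing = 188 + 420 = 608 mL.
[Ba²⁺] = (1.22×10⁻⁴)(188)/608 = 3.77×10⁻⁵ M
[CO₃²⁻] = (5.19×10⁻⁶)(420)/608 = 3.59×10⁻⁶ M
Q = [Ba²⁺][CO₃²⁻] = 1.35×10⁻¹⁰
Q = 1.35×10⁻¹⁰ < Ksp = 3.87×10⁻⁹, so the solution is unsaturated and no precipitate forms.

No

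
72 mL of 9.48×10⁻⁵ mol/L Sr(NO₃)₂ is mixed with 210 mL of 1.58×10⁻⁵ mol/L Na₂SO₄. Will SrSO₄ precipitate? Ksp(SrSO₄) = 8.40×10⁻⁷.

After mixing, V = 72 mL + 210 mL = 282 mL.
[Sr²⁺] = (9.48×10⁻⁵)(72)/282 = 2.42×10⁻⁵ mol/L
[SO₄²⁻] = (1.58×10⁻⁵)(210)/282 = 1.18×10⁻⁵ mol/L
Q = [Sr²⁺][SO₄²⁻] = 2.85×10⁻¹⁰
Q = 2.85×10⁻¹⁰ < Ksp = 8.40×10⁻⁷, so the solution is unsaturated and no precipitate forms.

No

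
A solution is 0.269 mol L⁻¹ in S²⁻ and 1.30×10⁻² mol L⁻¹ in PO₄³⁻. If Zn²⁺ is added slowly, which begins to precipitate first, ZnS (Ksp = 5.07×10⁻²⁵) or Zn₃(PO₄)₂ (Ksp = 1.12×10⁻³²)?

ZnS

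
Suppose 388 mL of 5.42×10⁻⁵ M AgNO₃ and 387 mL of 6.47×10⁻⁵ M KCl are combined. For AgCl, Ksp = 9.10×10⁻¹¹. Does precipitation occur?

Total volume after mixing = 388 + 387 = 775 mL.
[Ag⁺] = (5.42×10⁻⁵)(388)/775 = 2.71×10⁻⁵ M
[Cl⁻] = (6.47×10⁻⁵)(387)/775 = 3.23×10⁻⁵ M
Q = [Ag⁺][Cl⁻] = 8.77×10⁻¹⁰
Because Q > Ksp (8.77×10⁻¹⁰ vs 9.10×10⁻¹¹), a precipitate of AgCl forms.

Yes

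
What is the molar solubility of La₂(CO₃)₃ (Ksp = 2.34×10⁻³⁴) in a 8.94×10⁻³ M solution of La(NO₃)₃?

4.77×10⁻¹¹ M

La₂(CO₃)₃(s) ⇌ 2 La³⁺(aq) + 3 CO₃²⁻(aq)
Let s be the solubility of La₂(CO₃)₃ here. The common ion gives [La³⁺] ≈ 8.94×10⁻³ M, and [CO₃²⁻] = 3s.
Ksp = [La³⁺]^2[CO₃²⁻]^3 = (8.94×10⁻³)^2(3s)^3
(3s)^3 = 2.34×10⁻³⁴ / (8.94×10⁻³)^2 = 2.93×10⁻³⁰
s = 4.77×10⁻¹¹ M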